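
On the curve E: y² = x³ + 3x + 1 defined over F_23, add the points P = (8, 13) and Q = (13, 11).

(8, 13) + (13, 11). λ = (11 - 13)/(13 - 8) ≡ 21/5 mod 23. 5⁻¹ ≡ 14 (mod 23), so λ ≡ 18.
  x = λ² - 8 - 13 = 324 - 21 ≡ 4; y = λ·(8 - 4) - 13 ≡ 13. → (4, 13)

(4, 13)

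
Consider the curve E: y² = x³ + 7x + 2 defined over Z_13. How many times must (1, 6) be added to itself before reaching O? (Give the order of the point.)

10

2P: tangent at (1, 6): λ = (3·1² + 7)/(2·6) ≡ 10/12. 12⁻¹ ≡ 12 (mod 13) since 12·12 = 144 ≡ 1, so λ ≡ 10·12 ≡ 3.
  x = λ² - 1 - 1 = 9 - 2 ≡ 7; y = λ·(1 - 7) - 6 ≡ 2. → (7, 2)
3P: (7, 2) + (1, 6). λ = (6 - 2)/(1 - 7) ≡ 4/7 mod 13. 7⁻¹ ≡ 2 (mod 13) since 7·2 = 14 ≡ 1, so λ ≡ 8.
  x = λ² - 7 - 1 = 64 - 8 ≡ 4; y = λ·(7 - 4) - 2 ≡ 9. → (4, 9)
4P: (4, 9) + (1, 6). λ = (6 - 9)/(1 - 4) ≡ 10/10 mod 13. 10⁻¹ ≡ 4 (mod 13) since 10·4 = 40 ≡ 1, so λ ≡ 1.
  x = λ² - 4 - 1 = 1 - 5 ≡ 9; y = λ·(4 - 9) - 9 ≡ 12. → (9, 12)
5P: (9, 12) + (1, 6). λ = (6 - 12)/(1 - 9) ≡ 7/5 mod 13. 5⁻¹ ≡ 8 (mod 13), so λ ≡ 4.
  x = λ² - 9 - 1 = 16 - 10 ≡ 6; y = λ·(9 - 6) - 12 ≡ 0. → (6, 0)
6P: (6, 0) + (1, 6). λ = (6 - 0)/(1 - 6) ≡ 6/8 mod 13. 8⁻¹ ≡ 5 (mod 13) since 8·5 = 40 ≡ 1, so λ ≡ 4.
  x = λ² - 6 - 1 = 16 - 7 ≡ 9; y = λ·(6 - 9) - 0 ≡ 1. → (9, 1)
7P: (9, 1) + (1, 6). λ = (6 - 1)/(1 - 9) ≡ 5/5 mod 13. 5⁻¹ ≡ 8 (mod 13) since 5·8 = 40 ≡ 1, so λ ≡ 1.
  x = λ² - 9 - 1 = 1 - 10 ≡ 4; y = λ·(9 - 4) - 1 ≡ 4. → (4, 4)
8P: (4, 4) + (1, 6). λ = (6 - 4)/(1 - 4) ≡ 2/10 mod 13. 10⁻¹ ≡ 4 (mod 13), so λ ≡ 8.
  x = λ² - 4 - 1 = 64 - 5 ≡ 7; y = λ·(4 - 7) - 4 ≡ 11. → (7, 11)
9P: (7, 11) + (1, 6). λ = (6 - 11)/(1 - 7) ≡ 8/7 mod 13. 7⁻¹ ≡ 2 (mod 13) since 7·2 = 14 ≡ 1, so λ ≡ 3.
  x = λ² - 7 - 1 = 9 - 8 ≡ 1; y = λ·(7 - 1) - 11 ≡ 7. → (1, 7)
10P: (1, 7) + (1, 6): same x and y₁ ≡ -y₂, so the sum is O.
10P = O, so the order is 10.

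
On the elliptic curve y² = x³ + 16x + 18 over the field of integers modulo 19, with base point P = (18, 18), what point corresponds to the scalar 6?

O

Repeated addition: build up to 6P.
2P: tangent at (18, 18): λ = (3·18² + 16)/(2·18) ≡ 0/17. 17⁻¹ ≡ 9 (mod 19) since 17·9 = 153 ≡ 1, so λ ≡ 0·9 ≡ 0.
  x = λ² - 18 - 18 = 0 - 36 ≡ 2; y = λ·(18 - 2) - 18 ≡ 1. → (2, 1)
3P: (2, 1) + (18, 18). λ = (18 - 1)/(18 - 2) ≡ 17/16 mod 19. 16⁻¹ ≡ 6 (mod 19) since 16·6 = 96 ≡ 1, so λ ≡ 7.
  x = λ² - 2 - 18 = 49 - 20 ≡ 10; y = λ·(2 - 10) - 1 ≡ 0. → (10, 0)
4P: (10, 0) + (18, 18). λ = (18 - 0)/(18 - 10) ≡ 18/8 mod 19. 8⁻¹ ≡ 12 (mod 19), so λ ≡ 7.
  x = λ² - 10 - 18 = 49 - 28 ≡ 2; y = λ·(10 - 2) - 0 ≡ 18. → (2, 18)
5P: (2, 18) + (18, 18). λ = (18 - 18)/(18 - 2) ≡ 0/16 mod 19. 16⁻¹ ≡ 6 (mod 19) since 16·6 = 96 ≡ 1, so λ ≡ 0.
  x = λ² - 2 - 18 = 0 - 20 ≡ 18; y = λ·(2 - 18) - 18 ≡ 1. → (18, 1)
6P: (18, 1) + (18, 18): same x and y₁ ≡ -y₂, so the sum is 𝒪.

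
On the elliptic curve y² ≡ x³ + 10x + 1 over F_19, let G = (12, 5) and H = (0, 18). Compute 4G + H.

(0, 1)

First 4G:
Repeated addition: build up to 4G.
2G: tangent at (12, 5): λ = (3·12² + 10)/(2·5) ≡ 5/10. 10⁻¹ ≡ 2 (mod 19), so λ ≡ 5·2 ≡ 10.
  x = λ² - 12 - 12 = 100 - 24 ≡ 0; y = λ·(12 - 0) - 5 ≡ 1. → (0, 1)
3G: (0, 1) + (12, 5). λ = (5 - 1)/(12 - 0) ≡ 4/12 mod 19. 12⁻¹ ≡ 8 (mod 19), so λ ≡ 13.
  x = λ² - 0 - 12 = 169 - 12 ≡ 5; y = λ·(0 - 5) - 1 ≡ 10. → (5, 10)
4G: (5, 10) + (12, 5). λ = (5 - 10)/(12 - 5) ≡ 14/7 mod 19. 7⁻¹ ≡ 11 (mod 19), so λ ≡ 2.
  x = λ² - 5 - 12 = 4 - 17 ≡ 6; y = λ·(5 - 6) - 10 ≡ 7. → (6, 7)
4G = (6, 7).
Finally 4G + H:
(6, 7) + (0, 18). λ = (18 - 7)/(0 - 6) ≡ 11/13 mod 19. 13⁻¹ ≡ 3 (mod 19), so λ ≡ 14.
  x = λ² - 6 - 0 = 196 - 6 ≡ 0; y = λ·(6 - 0) - 7 ≡ 1. → (0, 1)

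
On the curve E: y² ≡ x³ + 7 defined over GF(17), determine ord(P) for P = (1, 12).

9

2P: tangent at (1, 12): λ = (3·1² + 0)/(2·12) ≡ 3/7. 7⁻¹ ≡ 5 (mod 17) since 7·5 = 35 ≡ 1, so λ ≡ 3·5 ≡ 15.
  x = λ² - 1 - 1 = 225 - 2 ≡ 2; y = λ·(1 - 2) - 12 ≡ 7. → (2, 7)
3P: (2, 7) + (1, 12). λ = (12 - 7)/(1 - 2) ≡ 5/16 mod 17. 16⁻¹ ≡ 16 (mod 17), so λ ≡ 12.
  x = λ² - 2 - 1 = 144 - 3 ≡ 5; y = λ·(2 - 5) - 7 ≡ 8. → (5, 8)
4P: (5, 8) + (1, 12). λ = (12 - 8)/(1 - 5) ≡ 4/13 mod 17. 13⁻¹ ≡ 4 (mod 17), so λ ≡ 16.
  x = λ² - 5 - 1 = 256 - 6 ≡ 12; y = λ·(5 - 12) - 8 ≡ 16. → (12, 16)
5P: (12, 16) + (1, 12). λ = (12 - 16)/(1 - 12) ≡ 13/6 mod 17. 6⁻¹ ≡ 3 (mod 17) since 6·3 = 18 ≡ 1, so λ ≡ 5.
  x = λ² - 12 - 1 = 25 - 13 ≡ 12; y = λ·(12 - 12) - 16 ≡ 1. → (12, 1)
6P: (12, 1) + (1, 12). λ = (12 - 1)/(1 - 12) ≡ 11/6 mod 17. 6⁻¹ ≡ 3 (mod 17) since 6·3 = 18 ≡ 1, so λ ≡ 16.
  x = λ² - 12 - 1 = 256 - 13 ≡ 5; y = λ·(12 - 5) - 1 ≡ 9. → (5, 9)
7P: (5, 9) + (1, 12). λ = (12 - 9)/(1 - 5) ≡ 3/13 mod 17. 13⁻¹ ≡ 4 (mod 17) since 13·4 = 52 ≡ 1, so λ ≡ 12.
  x = λ² - 5 - 1 = 144 - 6 ≡ 2; y = λ·(5 - 2) - 9 ≡ 10. → (2, 10)
8P: (2, 10) + (1, 12). λ = (12 - 10)/(1 - 2) ≡ 2/16 mod 17. 16⁻¹ ≡ 16 (mod 17), so λ ≡ 15.
  x = λ² - 2 - 1 = 225 - 3 ≡ 1; y = λ·(2 - 1) - 10 ≡ 5. → (1, 5)
9P: (1, 5) + (1, 12): same x and y₁ ≡ -y₂, so the sum is O.
9P = O, so the order is 9.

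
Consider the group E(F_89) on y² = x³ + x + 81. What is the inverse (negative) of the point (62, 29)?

-(62, 29) = (62, -29 mod 89) = (62, 60).

(62, 60)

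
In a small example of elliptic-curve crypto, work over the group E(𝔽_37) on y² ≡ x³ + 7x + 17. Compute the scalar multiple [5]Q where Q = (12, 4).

(36, 34)

Double-and-add on 5 = (101)₂. Start with Q = (12, 4) for the leading 1-bit.
double: tangent at (12, 4): λ = (3·12² + 7)/(2·4) ≡ 32/8. 8⁻¹ ≡ 14 (mod 37) since 8·14 = 112 ≡ 1, so λ ≡ 32·14 ≡ 4.
  x = λ² - 12 - 12 = 16 - 24 ≡ 29; y = λ·(12 - 29) - 4 ≡ 2. → (29, 2)
double: tangent at (29, 2): λ = (3·29² + 7)/(2·2) ≡ 14/4. 4⁻¹ ≡ 28 (mod 37), so λ ≡ 14·28 ≡ 22.
  x = λ² - 29 - 29 = 484 - 58 ≡ 19; y = λ·(29 - 19) - 2 ≡ 33. → (19, 33)
add Q: (19, 33) + (12, 4). λ = (4 - 33)/(12 - 19) ≡ 8/30 mod 37. 30⁻¹ ≡ 21 (mod 37), so λ ≡ 20.
  x = λ² - 19 - 12 = 400 - 31 ≡ 36; y = λ·(19 - 36) - 33 ≡ 34. → (36, 34)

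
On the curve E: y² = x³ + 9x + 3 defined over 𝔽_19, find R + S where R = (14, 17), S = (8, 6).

(3, 0)

(14, 17) + (8, 6). λ = (6 - 17)/(8 - 14) ≡ 8/13 mod 19. 13⁻¹ ≡ 3 (mod 19), so λ ≡ 5.
  x = λ² - 14 - 8 = 25 - 22 ≡ 3; y = λ·(14 - 3) - 17 ≡ 0. → (3, 0)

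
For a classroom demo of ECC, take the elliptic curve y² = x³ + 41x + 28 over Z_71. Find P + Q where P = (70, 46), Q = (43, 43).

(22, 54)

(70, 46) + (43, 43). λ = (43 - 46)/(43 - 70) ≡ 68/44 mod 71. 44⁻¹ ≡ 21 (mod 71), so λ ≡ 8.
  x = λ² - 70 - 43 = 64 - 113 ≡ 22; y = λ·(70 - 22) - 46 ≡ 54. → (22, 54)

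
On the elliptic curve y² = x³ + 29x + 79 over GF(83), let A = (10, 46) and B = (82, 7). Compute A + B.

(10, 46) + (82, 7). λ = (7 - 46)/(82 - 10) ≡ 44/72 mod 83. 72⁻¹ ≡ 15 (mod 83) since 72·15 = 1080 ≡ 1, so λ ≡ 79.
  x = λ² - 10 - 82 = 6241 - 92 ≡ 7; y = λ·(10 - 7) - 46 ≡ 25. → (7, 25)

(7, 25)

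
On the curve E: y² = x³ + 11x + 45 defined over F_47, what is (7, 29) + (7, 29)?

tangent at (7, 29): λ = (3·7² + 11)/(2·29) ≡ 17/11. 11⁻¹ ≡ 30 (mod 47), so λ ≡ 17·30 ≡ 40.
  x = λ² - 7 - 7 = 1600 - 14 ≡ 35; y = λ·(7 - 35) - 29 ≡ 26. → (35, 26)

(35, 26)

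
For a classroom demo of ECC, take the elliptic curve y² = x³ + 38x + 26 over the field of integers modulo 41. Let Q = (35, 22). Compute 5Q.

Double-and-add on 5 = (101)₂. Start with Q = (35, 22) for the leading 1-bit.
double: tangent at (35, 22): λ = (3·35² + 38)/(2·22) ≡ 23/3. 3⁻¹ ≡ 14 (mod 41), so λ ≡ 23·14 ≡ 35.
  x = λ² - 35 - 35 = 1225 - 70 ≡ 7; y = λ·(35 - 7) - 22 ≡ 15. → (7, 15)
double: tangent at (7, 15): λ = (3·7² + 38)/(2·15) ≡ 21/30. 30⁻¹ ≡ 26 (mod 41) since 30·26 = 780 ≡ 1, so λ ≡ 21·26 ≡ 13.
  x = λ² - 7 - 7 = 169 - 14 ≡ 32; y = λ·(7 - 32) - 15 ≡ 29. → (32, 29)
add Q: (32, 29) + (35, 22). λ = (22 - 29)/(35 - 32) ≡ 34/3 mod 41. 3⁻¹ ≡ 14 (mod 41), so λ ≡ 25.
  x = λ² - 32 - 35 = 625 - 67 ≡ 25; y = λ·(32 - 25) - 29 ≡ 23. → (25, 23)

(25, 23)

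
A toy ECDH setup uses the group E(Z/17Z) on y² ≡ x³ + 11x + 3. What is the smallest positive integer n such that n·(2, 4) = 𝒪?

2P: tangent at (2, 4): λ = (3·2² + 11)/(2·4) ≡ 6/8. 8⁻¹ ≡ 15 (mod 17), so λ ≡ 6·15 ≡ 5.
  x = λ² - 2 - 2 = 25 - 4 ≡ 4; y = λ·(2 - 4) - 4 ≡ 3. → (4, 3)
3P: (4, 3) + (2, 4). λ = (4 - 3)/(2 - 4) ≡ 1/15 mod 17. 15⁻¹ ≡ 8 (mod 17), so λ ≡ 8.
  x = λ² - 4 - 2 = 64 - 6 ≡ 7; y = λ·(4 - 7) - 3 ≡ 7. → (7, 7)
4P: (7, 7) + (2, 4). λ = (4 - 7)/(2 - 7) ≡ 14/12 mod 17. 12⁻¹ ≡ 10 (mod 17), so λ ≡ 4.
  x = λ² - 7 - 2 = 16 - 9 ≡ 7; y = λ·(7 - 7) - 7 ≡ 10. → (7, 10)
5P: (7, 10) + (2, 4). λ = (4 - 10)/(2 - 7) ≡ 11/12 mod 17. 12⁻¹ ≡ 10 (mod 17), so λ ≡ 8.
  x = λ² - 7 - 2 = 64 - 9 ≡ 4; y = λ·(7 - 4) - 10 ≡ 14. → (4, 14)
6P: (4, 14) + (2, 4). λ = (4 - 14)/(2 - 4) ≡ 7/15 mod 17. 15⁻¹ ≡ 8 (mod 17), so λ ≡ 5.
  x = λ² - 4 - 2 = 25 - 6 ≡ 2; y = λ·(4 - 2) - 14 ≡ 13. → (2, 13)
7P: (2, 13) + (2, 4): same x and y₁ ≡ -y₂, so the sum is 𝒪.
7P = 𝒪, so the order is 7.

7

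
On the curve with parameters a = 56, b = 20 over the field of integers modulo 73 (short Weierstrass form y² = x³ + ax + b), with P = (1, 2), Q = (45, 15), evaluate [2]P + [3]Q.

First 2P:
Repeated addition: build up to 2P.
2P: tangent at (1, 2): λ = (3·1² + 56)/(2·2) ≡ 59/4. 4⁻¹ ≡ 55 (mod 73), so λ ≡ 59·55 ≡ 33.
  x = λ² - 1 - 1 = 1089 - 2 ≡ 65; y = λ·(1 - 65) - 2 ≡ 3. → (65, 3)
2P = (65, 3).
Next 3Q:
Repeated addition: build up to 3Q.
2Q: tangent at (45, 15): λ = (3·45² + 56)/(2·15) ≡ 72/30. 30⁻¹ ≡ 56 (mod 73) since 30·56 = 1680 ≡ 1, so λ ≡ 72·56 ≡ 17.
  x = λ² - 45 - 45 = 289 - 90 ≡ 53; y = λ·(45 - 53) - 15 ≡ 68. → (53, 68)
3Q: (53, 68) + (45, 15). λ = (15 - 68)/(45 - 53) ≡ 20/65 mod 73. 65⁻¹ ≡ 9 (mod 73), so λ ≡ 34.
  x = λ² - 53 - 45 = 1156 - 98 ≡ 36; y = λ·(53 - 36) - 68 ≡ 72. → (36, 72)
3Q = (36, 72).
Finally 2P + 3Q:
(65, 3) + (36, 72). λ = (72 - 3)/(36 - 65) ≡ 69/44 mod 73. 44⁻¹ ≡ 5 (mod 73), so λ ≡ 53.
  x = λ² - 65 - 36 = 2809 - 101 ≡ 7; y = λ·(65 - 7) - 3 ≡ 5. → (7, 5)

(7, 5)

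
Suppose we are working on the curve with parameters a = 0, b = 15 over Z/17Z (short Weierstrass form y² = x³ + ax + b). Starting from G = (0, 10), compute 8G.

(0, 7)

Double-and-add on 8 = (1000)₂. Start with G = (0, 10) for the leading 1-bit.
double: tangent at (0, 10): λ = (3·0² + 0)/(2·10) ≡ 0/3. 3⁻¹ ≡ 6 (mod 17) since 3·6 = 18 ≡ 1, so λ ≡ 0·6 ≡ 0.
  x = λ² - 0 - 0 = 0 - 0 ≡ 0; y = λ·(0 - 0) - 10 ≡ 7. → (0, 7)
double: tangent at (0, 7): λ = (3·0² + 0)/(2·7) ≡ 0/14. 14⁻¹ ≡ 11 (mod 17) since 14·11 = 154 ≡ 1, so λ ≡ 0·11 ≡ 0.
  x = λ² - 0 - 0 = 0 - 0 ≡ 0; y = λ·(0 - 0) - 7 ≡ 10. → (0, 10)
double: tangent at (0, 10): λ = (3·0² + 0)/(2·10) ≡ 0/3. 3⁻¹ ≡ 6 (mod 17) since 3·6 = 18 ≡ 1, so λ ≡ 0·6 ≡ 0.
  x = λ² - 0 - 0 = 0 - 0 ≡ 0; y = λ·(0 - 0) - 10 ≡ 7. → (0, 7)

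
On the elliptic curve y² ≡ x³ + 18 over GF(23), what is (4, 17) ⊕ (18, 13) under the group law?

(4, 17) + (18, 13). λ = (13 - 17)/(18 - 4) ≡ 19/14 mod 23. 14⁻¹ ≡ 5 (mod 23) since 14·5 = 70 ≡ 1, so λ ≡ 3.
  x = λ² - 4 - 18 = 9 - 22 ≡ 10; y = λ·(4 - 10) - 17 ≡ 11. → (10, 11)

(10, 11)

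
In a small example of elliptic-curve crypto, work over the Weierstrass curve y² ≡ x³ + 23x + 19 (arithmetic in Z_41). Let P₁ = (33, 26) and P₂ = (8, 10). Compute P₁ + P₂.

(33, 26) + (8, 10). λ = (10 - 26)/(8 - 33) ≡ 25/16 mod 41. 16⁻¹ ≡ 18 (mod 41) since 16·18 = 288 ≡ 1, so λ ≡ 40.
  x = λ² - 33 - 8 = 1600 - 41 ≡ 1; y = λ·(33 - 1) - 26 ≡ 24. → (1, 24)

(1, 24)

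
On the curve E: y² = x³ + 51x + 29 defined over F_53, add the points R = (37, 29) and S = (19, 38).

(37, 29) + (19, 38). λ = (38 - 29)/(19 - 37) ≡ 9/35 mod 53. 35⁻¹ ≡ 50 (mod 53), so λ ≡ 26.
  x = λ² - 37 - 19 = 676 - 56 ≡ 37; y = λ·(37 - 37) - 29 ≡ 24. → (37, 24)

(37, 24)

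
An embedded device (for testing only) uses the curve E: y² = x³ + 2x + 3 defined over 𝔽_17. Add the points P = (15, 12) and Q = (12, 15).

(15, 12) + (12, 15). λ = (15 - 12)/(12 - 15) ≡ 3/14 mod 17. 14⁻¹ ≡ 11 (mod 17), so λ ≡ 16.
  x = λ² - 15 - 12 = 256 - 27 ≡ 8; y = λ·(15 - 8) - 12 ≡ 15. → (8, 15)

(8, 15)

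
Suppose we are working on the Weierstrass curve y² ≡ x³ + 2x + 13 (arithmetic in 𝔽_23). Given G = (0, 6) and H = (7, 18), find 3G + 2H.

First 3G:
Repeated addition: build up to 3G.
2G: tangent at (0, 6): λ = (3·0² + 2)/(2·6) ≡ 2/12. 12⁻¹ ≡ 2 (mod 23), so λ ≡ 2·2 ≡ 4.
  x = λ² - 0 - 0 = 16 - 0 ≡ 16; y = λ·(0 - 16) - 6 ≡ 22. → (16, 22)
3G: (16, 22) + (0, 6). λ = (6 - 22)/(0 - 16) ≡ 7/7 mod 23. 7⁻¹ ≡ 10 (mod 23) since 7·10 = 70 ≡ 1, so λ ≡ 1.
  x = λ² - 16 - 0 = 1 - 16 ≡ 8; y = λ·(16 - 8) - 22 ≡ 9. → (8, 9)
3G = (8, 9).
Next 2H:
Repeated addition: build up to 2H.
2H: tangent at (7, 18): λ = (3·7² + 2)/(2·18) ≡ 11/13. 13⁻¹ ≡ 16 (mod 23), so λ ≡ 11·16 ≡ 15.
  x = λ² - 7 - 7 = 225 - 14 ≡ 4; y = λ·(7 - 4) - 18 ≡ 4. → (4, 4)
2H = (4, 4).
Finally 3G + 2H:
(8, 9) + (4, 4). λ = (4 - 9)/(4 - 8) ≡ 18/19 mod 23. 19⁻¹ ≡ 17 (mod 23) since 19·17 = 323 ≡ 1, so λ ≡ 7.
  x = λ² - 8 - 4 = 49 - 12 ≡ 14; y = λ·(8 - 14) - 9 ≡ 18. → (14, 18)

(14, 18)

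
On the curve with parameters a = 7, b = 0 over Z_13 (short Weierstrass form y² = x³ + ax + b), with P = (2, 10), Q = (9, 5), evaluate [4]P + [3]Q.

First 4P:
Double-and-add on 4 = (100)₂. Start with P = (2, 10) for the leading 1-bit.
double: tangent at (2, 10): λ = (3·2² + 7)/(2·10) ≡ 6/7. 7⁻¹ ≡ 2 (mod 13), so λ ≡ 6·2 ≡ 12.
  x = λ² - 2 - 2 = 144 - 4 ≡ 10; y = λ·(2 - 10) - 10 ≡ 11. → (10, 11)
double: tangent at (10, 11): λ = (3·10² + 7)/(2·11) ≡ 8/9. 9⁻¹ ≡ 3 (mod 13) since 9·3 = 27 ≡ 1, so λ ≡ 8·3 ≡ 11.
  x = λ² - 10 - 10 = 121 - 20 ≡ 10; y = λ·(10 - 10) - 11 ≡ 2. → (10, 2)
4P = (10, 2).
Next 3Q:
Repeated addition: build up to 3Q.
2Q: tangent at (9, 5): λ = (3·9² + 7)/(2·5) ≡ 3/10. 10⁻¹ ≡ 4 (mod 13), so λ ≡ 3·4 ≡ 12.
  x = λ² - 9 - 9 = 144 - 18 ≡ 9; y = λ·(9 - 9) - 5 ≡ 8. → (9, 8)
3Q: (9, 8) + (9, 5): same x and y₁ ≡ -y₂, so the sum is O.
3Q = O.
Finally 4P + 3Q:
(10, 2) + O = (10, 2) (identity).

(10, 2)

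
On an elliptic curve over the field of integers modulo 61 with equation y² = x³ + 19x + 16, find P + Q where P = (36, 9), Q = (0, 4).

(47, 42)

(36, 9) + (0, 4). λ = (4 - 9)/(0 - 36) ≡ 56/25 mod 61. 25⁻¹ ≡ 22 (mod 61) since 25·22 = 550 ≡ 1, so λ ≡ 12.
  x = λ² - 36 - 0 = 144 - 36 ≡ 47; y = λ·(36 - 47) - 9 ≡ 42. → (47, 42)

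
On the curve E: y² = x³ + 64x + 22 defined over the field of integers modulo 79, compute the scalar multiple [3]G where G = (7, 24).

Repeated addition: build up to 3G.
2G: tangent at (7, 24): λ = (3·7² + 64)/(2·24) ≡ 53/48. 48⁻¹ ≡ 28 (mod 79) since 48·28 = 1344 ≡ 1, so λ ≡ 53·28 ≡ 62.
  x = λ² - 7 - 7 = 3844 - 14 ≡ 38; y = λ·(7 - 38) - 24 ≡ 29. → (38, 29)
3G: (38, 29) + (7, 24). λ = (24 - 29)/(7 - 38) ≡ 74/48 mod 79. 48⁻¹ ≡ 28 (mod 79), so λ ≡ 18.
  x = λ² - 38 - 7 = 324 - 45 ≡ 42; y = λ·(38 - 42) - 29 ≡ 57. → (42, 57)

(42, 57)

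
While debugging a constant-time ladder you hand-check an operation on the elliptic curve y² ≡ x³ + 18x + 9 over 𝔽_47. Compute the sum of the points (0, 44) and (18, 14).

(37, 2)

(0, 44) + (18, 14). λ = (14 - 44)/(18 - 0) ≡ 17/18 mod 47. 18⁻¹ ≡ 34 (mod 47) since 18·34 = 612 ≡ 1, so λ ≡ 14.
  x = λ² - 0 - 18 = 196 - 18 ≡ 37; y = λ·(0 - 37) - 44 ≡ 2. → (37, 2)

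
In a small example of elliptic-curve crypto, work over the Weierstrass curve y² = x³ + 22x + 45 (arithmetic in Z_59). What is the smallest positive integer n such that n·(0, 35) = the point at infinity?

12

2P: tangent at (0, 35): λ = (3·0² + 22)/(2·35) ≡ 22/11. 11⁻¹ ≡ 43 (mod 59), so λ ≡ 22·43 ≡ 2.
  x = λ² - 0 - 0 = 4 - 0 ≡ 4; y = λ·(0 - 4) - 35 ≡ 16. → (4, 16)
3P: (4, 16) + (0, 35). λ = (35 - 16)/(0 - 4) ≡ 19/55 mod 59. 55⁻¹ ≡ 44 (mod 59) since 55·44 = 2420 ≡ 1, so λ ≡ 10.
  x = λ² - 4 - 0 = 100 - 4 ≡ 37; y = λ·(4 - 37) - 16 ≡ 8. → (37, 8)
4P: (37, 8) + (0, 35). λ = (35 - 8)/(0 - 37) ≡ 27/22 mod 59. 22⁻¹ ≡ 51 (mod 59), so λ ≡ 20.
  x = λ² - 37 - 0 = 400 - 37 ≡ 9; y = λ·(37 - 9) - 8 ≡ 21. → (9, 21)
5P: (9, 21) + (0, 35). λ = (35 - 21)/(0 - 9) ≡ 14/50 mod 59. 50⁻¹ ≡ 13 (mod 59) since 50·13 = 650 ≡ 1, so λ ≡ 5.
  x = λ² - 9 - 0 = 25 - 9 ≡ 16; y = λ·(9 - 16) - 21 ≡ 3. → (16, 3)
6P: (16, 3) + (0, 35). λ = (35 - 3)/(0 - 16) ≡ 32/43 mod 59. 43⁻¹ ≡ 11 (mod 59) since 43·11 = 473 ≡ 1, so λ ≡ 57.
  x = λ² - 16 - 0 = 3249 - 16 ≡ 47; y = λ·(16 - 47) - 3 ≡ 0. → (47, 0)
7P: (47, 0) + (0, 35). λ = (35 - 0)/(0 - 47) ≡ 35/12 mod 59. 12⁻¹ ≡ 5 (mod 59), so λ ≡ 57.
  x = λ² - 47 - 0 = 3249 - 47 ≡ 16; y = λ·(47 - 16) - 0 ≡ 56. → (16, 56)
8P: (16, 56) + (0, 35). λ = (35 - 56)/(0 - 16) ≡ 38/43 mod 59. 43⁻¹ ≡ 11 (mod 59) since 43·11 = 473 ≡ 1, so λ ≡ 5.
  x = λ² - 16 - 0 = 25 - 16 ≡ 9; y = λ·(16 - 9) - 56 ≡ 38. → (9, 38)
9P: (9, 38) + (0, 35). λ = (35 - 38)/(0 - 9) ≡ 56/50 mod 59. 50⁻¹ ≡ 13 (mod 59), so λ ≡ 20.
  x = λ² - 9 - 0 = 400 - 9 ≡ 37; y = λ·(9 - 37) - 38 ≡ 51. → (37, 51)
10P: (37, 51) + (0, 35). λ = (35 - 51)/(0 - 37) ≡ 43/22 mod 59. 22⁻¹ ≡ 51 (mod 59), so λ ≡ 10.
  x = λ² - 37 - 0 = 100 - 37 ≡ 4; y = λ·(37 - 4) - 51 ≡ 43. → (4, 43)
11P: (4, 43) + (0, 35). λ = (35 - 43)/(0 - 4) ≡ 51/55 mod 59. 55⁻¹ ≡ 44 (mod 59) since 55·44 = 2420 ≡ 1, so λ ≡ 2.
  x = λ² - 4 - 0 = 4 - 4 ≡ 0; y = λ·(4 - 0) - 43 ≡ 24. → (0, 24)
12P: (0, 24) + (0, 35): same x and y₁ ≡ -y₂, so the sum is the point at infinity.
12P = the point at infinity, so the order is 12.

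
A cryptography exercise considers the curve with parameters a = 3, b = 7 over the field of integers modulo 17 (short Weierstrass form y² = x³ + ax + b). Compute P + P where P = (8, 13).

(2, 15)

tangent at (8, 13): λ = (3·8² + 3)/(2·13) ≡ 8/9. 9⁻¹ ≡ 2 (mod 17), so λ ≡ 8·2 ≡ 16.
  x = λ² - 8 - 8 = 256 - 16 ≡ 2; y = λ·(8 - 2) - 13 ≡ 15. → (2, 15)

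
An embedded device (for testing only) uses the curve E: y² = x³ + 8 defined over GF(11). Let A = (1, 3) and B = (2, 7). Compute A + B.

(1, 3) + (2, 7). λ = (7 - 3)/(2 - 1) ≡ 4/1 mod 11. 1⁻¹ ≡ 1 (mod 11) since 1·1 = 1 ≡ 1, so λ ≡ 4.
  x = λ² - 1 - 2 = 16 - 3 ≡ 2; y = λ·(1 - 2) - 3 ≡ 4. → (2, 4)

(2, 4)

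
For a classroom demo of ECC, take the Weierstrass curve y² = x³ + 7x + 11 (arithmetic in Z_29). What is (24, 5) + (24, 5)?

(3, 28)

tangent at (24, 5): λ = (3·24² + 7)/(2·5) ≡ 24/10. 10⁻¹ ≡ 3 (mod 29), so λ ≡ 24·3 ≡ 14.
  x = λ² - 24 - 24 = 196 - 48 ≡ 3; y = λ·(24 - 3) - 5 ≡ 28. → (3, 28)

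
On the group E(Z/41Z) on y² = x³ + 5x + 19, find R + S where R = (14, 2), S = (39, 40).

(14, 2) + (39, 40). λ = (40 - 2)/(39 - 14) ≡ 38/25 mod 41. 25⁻¹ ≡ 23 (mod 41), so λ ≡ 13.
  x = λ² - 14 - 39 = 169 - 53 ≡ 34; y = λ·(14 - 34) - 2 ≡ 25. → (34, 25)

(34, 25)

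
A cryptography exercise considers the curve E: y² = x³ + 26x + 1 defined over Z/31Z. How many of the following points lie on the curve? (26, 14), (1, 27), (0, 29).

0

(26, 14): 14² ≡ 10, rhs ≡ 25 → off.
(1, 27): 27² ≡ 16, rhs ≡ 28 → off.
(0, 29): 29² ≡ 4, rhs ≡ 1 → off.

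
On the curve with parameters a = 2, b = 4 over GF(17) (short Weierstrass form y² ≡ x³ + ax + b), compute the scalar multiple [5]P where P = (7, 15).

Repeated addition: build up to 5P.
2P: tangent at (7, 15): λ = (3·7² + 2)/(2·15) ≡ 13/13. 13⁻¹ ≡ 4 (mod 17), so λ ≡ 13·4 ≡ 1.
  x = λ² - 7 - 7 = 1 - 14 ≡ 4; y = λ·(7 - 4) - 15 ≡ 5. → (4, 5)
3P: (4, 5) + (7, 15). λ = (15 - 5)/(7 - 4) ≡ 10/3 mod 17. 3⁻¹ ≡ 6 (mod 17), so λ ≡ 9.
  x = λ² - 4 - 7 = 81 - 11 ≡ 2; y = λ·(4 - 2) - 5 ≡ 13. → (2, 13)
4P: (2, 13) + (7, 15). λ = (15 - 13)/(7 - 2) ≡ 2/5 mod 17. 5⁻¹ ≡ 7 (mod 17), so λ ≡ 14.
  x = λ² - 2 - 7 = 196 - 9 ≡ 0; y = λ·(2 - 0) - 13 ≡ 15. → (0, 15)
5P: (0, 15) + (7, 15). λ = (15 - 15)/(7 - 0) ≡ 0/7 mod 17. 7⁻¹ ≡ 5 (mod 17) since 7·5 = 35 ≡ 1, so λ ≡ 0.
  x = λ² - 0 - 7 = 0 - 7 ≡ 10; y = λ·(0 - 10) - 15 ≡ 2. → (10, 2)

(10, 2)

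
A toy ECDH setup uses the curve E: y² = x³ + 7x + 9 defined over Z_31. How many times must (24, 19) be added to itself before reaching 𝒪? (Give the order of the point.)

4

2P: tangent at (24, 19): λ = (3·24² + 7)/(2·19) ≡ 30/7. 7⁻¹ ≡ 9 (mod 31), so λ ≡ 30·9 ≡ 22.
  x = λ² - 24 - 24 = 484 - 48 ≡ 2; y = λ·(24 - 2) - 19 ≡ 0. → (2, 0)
3P: (2, 0) + (24, 19). λ = (19 - 0)/(24 - 2) ≡ 19/22 mod 31. 22⁻¹ ≡ 24 (mod 31), so λ ≡ 22.
  x = λ² - 2 - 24 = 484 - 26 ≡ 24; y = λ·(2 - 24) - 0 ≡ 12. → (24, 12)
4P: (24, 12) + (24, 19): same x and y₁ ≡ -y₂, so the sum is 𝒪.
4P = 𝒪, so the order is 4.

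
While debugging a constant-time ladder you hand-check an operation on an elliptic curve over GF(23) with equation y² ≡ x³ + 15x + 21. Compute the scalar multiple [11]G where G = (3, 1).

(14, 10)

Repeated addition: build up to 11G.
2G: tangent at (3, 1): λ = (3·3² + 15)/(2·1) ≡ 19/2. 2⁻¹ ≡ 12 (mod 23) since 2·12 = 24 ≡ 1, so λ ≡ 19·12 ≡ 21.
  x = λ² - 3 - 3 = 441 - 6 ≡ 21; y = λ·(3 - 21) - 1 ≡ 12. → (21, 12)
3G: (21, 12) + (3, 1). λ = (1 - 12)/(3 - 21) ≡ 12/5 mod 23. 5⁻¹ ≡ 14 (mod 23), so λ ≡ 7.
  x = λ² - 21 - 3 = 49 - 24 ≡ 2; y = λ·(21 - 2) - 12 ≡ 6. → (2, 6)
4G: (2, 6) + (3, 1). λ = (1 - 6)/(3 - 2) ≡ 18/1 mod 23. 1⁻¹ ≡ 1 (mod 23), so λ ≡ 18.
  x = λ² - 2 - 3 = 324 - 5 ≡ 20; y = λ·(2 - 20) - 6 ≡ 15. → (20, 15)
5G: (20, 15) + (3, 1). λ = (1 - 15)/(3 - 20) ≡ 9/6 mod 23. 6⁻¹ ≡ 4 (mod 23) since 6·4 = 24 ≡ 1, so λ ≡ 13.
  x = λ² - 20 - 3 = 169 - 23 ≡ 8; y = λ·(20 - 8) - 15 ≡ 3. → (8, 3)
6G: (8, 3) + (3, 1). λ = (1 - 3)/(3 - 8) ≡ 21/18 mod 23. 18⁻¹ ≡ 9 (mod 23) since 18·9 = 162 ≡ 1, so λ ≡ 5.
  x = λ² - 8 - 3 = 25 - 11 ≡ 14; y = λ·(8 - 14) - 3 ≡ 13. → (14, 13)
7G: (14, 13) + (3, 1). λ = (1 - 13)/(3 - 14) ≡ 11/12 mod 23. 12⁻¹ ≡ 2 (mod 23), so λ ≡ 22.
  x = λ² - 14 - 3 = 484 - 17 ≡ 7; y = λ·(14 - 7) - 13 ≡ 3. → (7, 3)
8G: (7, 3) + (3, 1). λ = (1 - 3)/(3 - 7) ≡ 21/19 mod 23. 19⁻¹ ≡ 17 (mod 23), so λ ≡ 12.
  x = λ² - 7 - 3 = 144 - 10 ≡ 19; y = λ·(7 - 19) - 3 ≡ 14. → (19, 14)
9G: (19, 14) + (3, 1). λ = (1 - 14)/(3 - 19) ≡ 10/7 mod 23. 7⁻¹ ≡ 10 (mod 23), so λ ≡ 8.
  x = λ² - 19 - 3 = 64 - 22 ≡ 19; y = λ·(19 - 19) - 14 ≡ 9. → (19, 9)
10G: (19, 9) + (3, 1). λ = (1 - 9)/(3 - 19) ≡ 15/7 mod 23. 7⁻¹ ≡ 10 (mod 23), so λ ≡ 12.
  x = λ² - 19 - 3 = 144 - 22 ≡ 7; y = λ·(19 - 7) - 9 ≡ 20. → (7, 20)
11G: (7, 20) + (3, 1). λ = (1 - 20)/(3 - 7) ≡ 4/19 mod 23. 19⁻¹ ≡ 17 (mod 23), so λ ≡ 22.
  x = λ² - 7 - 3 = 484 - 10 ≡ 14; y = λ·(7 - 14) - 20 ≡ 10. → (14, 10)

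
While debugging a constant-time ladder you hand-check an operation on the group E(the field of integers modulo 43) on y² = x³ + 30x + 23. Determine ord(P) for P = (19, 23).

11

2P: tangent at (19, 23): λ = (3·19² + 30)/(2·23) ≡ 38/3. 3⁻¹ ≡ 29 (mod 43) since 3·29 = 87 ≡ 1, so λ ≡ 38·29 ≡ 27.
  x = λ² - 19 - 19 = 729 - 38 ≡ 3; y = λ·(19 - 3) - 23 ≡ 22. → (3, 22)
3P: (3, 22) + (19, 23). λ = (23 - 22)/(19 - 3) ≡ 1/16 mod 43. 16⁻¹ ≡ 35 (mod 43), so λ ≡ 35.
  x = λ² - 3 - 19 = 1225 - 22 ≡ 42; y = λ·(3 - 42) - 22 ≡ 32. → (42, 32)
4P: (42, 32) + (19, 23). λ = (23 - 32)/(19 - 42) ≡ 34/20 mod 43. 20⁻¹ ≡ 28 (mod 43), so λ ≡ 6.
  x = λ² - 42 - 19 = 36 - 61 ≡ 18; y = λ·(42 - 18) - 32 ≡ 26. → (18, 26)
5P: (18, 26) + (19, 23). λ = (23 - 26)/(19 - 18) ≡ 40/1 mod 43. 1⁻¹ ≡ 1 (mod 43), so λ ≡ 40.
  x = λ² - 18 - 19 = 1600 - 37 ≡ 15; y = λ·(18 - 15) - 26 ≡ 8. → (15, 8)
6P: (15, 8) + (19, 23). λ = (23 - 8)/(19 - 15) ≡ 15/4 mod 43. 4⁻¹ ≡ 11 (mod 43) since 4·11 = 44 ≡ 1, so λ ≡ 36.
  x = λ² - 15 - 19 = 1296 - 34 ≡ 15; y = λ·(15 - 15) - 8 ≡ 35. → (15, 35)
7P: (15, 35) + (19, 23). λ = (23 - 35)/(19 - 15) ≡ 31/4 mod 43. 4⁻¹ ≡ 11 (mod 43), so λ ≡ 40.
  x = λ² - 15 - 19 = 1600 - 34 ≡ 18; y = λ·(15 - 18) - 35 ≡ 17. → (18, 17)
8P: (18, 17) + (19, 23). λ = (23 - 17)/(19 - 18) ≡ 6/1 mod 43. 1⁻¹ ≡ 1 (mod 43) since 1·1 = 1 ≡ 1, so λ ≡ 6.
  x = λ² - 18 - 19 = 36 - 37 ≡ 42; y = λ·(18 - 42) - 17 ≡ 11. → (42, 11)
9P: (42, 11) + (19, 23). λ = (23 - 11)/(19 - 42) ≡ 12/20 mod 43. 20⁻¹ ≡ 28 (mod 43), so λ ≡ 35.
  x = λ² - 42 - 19 = 1225 - 61 ≡ 3; y = λ·(42 - 3) - 11 ≡ 21. → (3, 21)
10P: (3, 21) + (19, 23). λ = (23 - 21)/(19 - 3) ≡ 2/16 mod 43. 16⁻¹ ≡ 35 (mod 43) since 16·35 = 560 ≡ 1, so λ ≡ 27.
  x = λ² - 3 - 19 = 729 - 22 ≡ 19; y = λ·(3 - 19) - 21 ≡ 20. → (19, 20)
11P: (19, 20) + (19, 23): same x and y₁ ≡ -y₂, so the sum is O.
11P = O, so the order is 11.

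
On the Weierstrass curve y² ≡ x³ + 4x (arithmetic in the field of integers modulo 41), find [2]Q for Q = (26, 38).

tangent at (26, 38): λ = (3·26² + 4)/(2·38) ≡ 23/35. 35⁻¹ ≡ 34 (mod 41), so λ ≡ 23·34 ≡ 3.
  x = λ² - 26 - 26 = 9 - 52 ≡ 39; y = λ·(26 - 39) - 38 ≡ 5. → (39, 5)

(39, 5)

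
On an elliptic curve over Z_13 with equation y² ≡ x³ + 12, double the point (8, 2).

(0, 5)

tangent at (8, 2): λ = (3·8² + 0)/(2·2) ≡ 10/4. 4⁻¹ ≡ 10 (mod 13) since 4·10 = 40 ≡ 1, so λ ≡ 10·10 ≡ 9.
  x = λ² - 8 - 8 = 81 - 16 ≡ 0; y = λ·(8 - 0) - 2 ≡ 5. → (0, 5)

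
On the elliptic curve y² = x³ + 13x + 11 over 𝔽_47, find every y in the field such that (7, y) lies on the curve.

x³ + 13x + 11 = 445 ≡ 22 (mod 47).
22 is a non-residue mod 47; no y exists.

none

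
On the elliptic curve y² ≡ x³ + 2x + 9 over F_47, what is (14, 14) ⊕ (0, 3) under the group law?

(7, 15)

(14, 14) + (0, 3). λ = (3 - 14)/(0 - 14) ≡ 36/33 mod 47. 33⁻¹ ≡ 10 (mod 47) since 33·10 = 330 ≡ 1, so λ ≡ 31.
  x = λ² - 14 - 0 = 961 - 14 ≡ 7; y = λ·(14 - 7) - 14 ≡ 15. → (7, 15)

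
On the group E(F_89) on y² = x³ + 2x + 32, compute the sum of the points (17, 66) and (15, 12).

(17, 66) + (15, 12). λ = (12 - 66)/(15 - 17) ≡ 35/87 mod 89. 87⁻¹ ≡ 44 (mod 89), so λ ≡ 27.
  x = λ² - 17 - 15 = 729 - 32 ≡ 74; y = λ·(17 - 74) - 66 ≡ 86. → (74, 86)

(74, 86)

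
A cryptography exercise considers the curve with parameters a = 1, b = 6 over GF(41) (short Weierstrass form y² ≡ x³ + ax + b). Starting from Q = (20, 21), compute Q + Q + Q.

(22, 4)

Repeated addition: build up to 3Q.
2Q: tangent at (20, 21): λ = (3·20² + 1)/(2·21) ≡ 12/1. 1⁻¹ ≡ 1 (mod 41) since 1·1 = 1 ≡ 1, so λ ≡ 12·1 ≡ 12.
  x = λ² - 20 - 20 = 144 - 40 ≡ 22; y = λ·(20 - 22) - 21 ≡ 37. → (22, 37)
3Q: (22, 37) + (20, 21). λ = (21 - 37)/(20 - 22) ≡ 25/39 mod 41. 39⁻¹ ≡ 20 (mod 41), so λ ≡ 8.
  x = λ² - 22 - 20 = 64 - 42 ≡ 22; y = λ·(22 - 22) - 37 ≡ 4. → (22, 4)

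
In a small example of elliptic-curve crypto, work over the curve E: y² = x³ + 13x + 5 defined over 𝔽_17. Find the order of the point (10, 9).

10

2P: tangent at (10, 9): λ = (3·10² + 13)/(2·9) ≡ 7/1. 1⁻¹ ≡ 1 (mod 17), so λ ≡ 7·1 ≡ 7.
  x = λ² - 10 - 10 = 49 - 20 ≡ 12; y = λ·(10 - 12) - 9 ≡ 11. → (12, 11)
3P: (12, 11) + (10, 9). λ = (9 - 11)/(10 - 12) ≡ 15/15 mod 17. 15⁻¹ ≡ 8 (mod 17) since 15·8 = 120 ≡ 1, so λ ≡ 1.
  x = λ² - 12 - 10 = 1 - 22 ≡ 13; y = λ·(12 - 13) - 11 ≡ 5. → (13, 5)
4P: (13, 5) + (10, 9). λ = (9 - 5)/(10 - 13) ≡ 4/14 mod 17. 14⁻¹ ≡ 11 (mod 17), so λ ≡ 10.
  x = λ² - 13 - 10 = 100 - 23 ≡ 9; y = λ·(13 - 9) - 5 ≡ 1. → (9, 1)
5P: (9, 1) + (10, 9). λ = (9 - 1)/(10 - 9) ≡ 8/1 mod 17. 1⁻¹ ≡ 1 (mod 17) since 1·1 = 1 ≡ 1, so λ ≡ 8.
  x = λ² - 9 - 10 = 64 - 19 ≡ 11; y = λ·(9 - 11) - 1 ≡ 0. → (11, 0)
6P: (11, 0) + (10, 9). λ = (9 - 0)/(10 - 11) ≡ 9/16 mod 17. 16⁻¹ ≡ 16 (mod 17), so λ ≡ 8.
  x = λ² - 11 - 10 = 64 - 21 ≡ 9; y = λ·(11 - 9) - 0 ≡ 16. → (9, 16)
7P: (9, 16) + (10, 9). λ = (9 - 16)/(10 - 9) ≡ 10/1 mod 17. 1⁻¹ ≡ 1 (mod 17) since 1·1 = 1 ≡ 1, so λ ≡ 10.
  x = λ² - 9 - 10 = 100 - 19 ≡ 13; y = λ·(9 - 13) - 16 ≡ 12. → (13, 12)
8P: (13, 12) + (10, 9). λ = (9 - 12)/(10 - 13) ≡ 14/14 mod 17. 14⁻¹ ≡ 11 (mod 17) since 14·11 = 154 ≡ 1, so λ ≡ 1.
  x = λ² - 13 - 10 = 1 - 23 ≡ 12; y = λ·(13 - 12) - 12 ≡ 6. → (12, 6)
9P: (12, 6) + (10, 9). λ = (9 - 6)/(10 - 12) ≡ 3/15 mod 17. 15⁻¹ ≡ 8 (mod 17), so λ ≡ 7.
  x = λ² - 12 - 10 = 49 - 22 ≡ 10; y = λ·(12 - 10) - 6 ≡ 8. → (10, 8)
10P: (10, 8) + (10, 9): same x and y₁ ≡ -y₂, so the sum is ∞.
10P = ∞, so the order is 10.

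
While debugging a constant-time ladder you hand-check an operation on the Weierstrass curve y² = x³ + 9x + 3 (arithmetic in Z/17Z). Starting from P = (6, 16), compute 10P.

(6, 16)

Repeated addition: build up to 10P.
2P: tangent at (6, 16): λ = (3·6² + 9)/(2·16) ≡ 15/15. 15⁻¹ ≡ 8 (mod 17), so λ ≡ 15·8 ≡ 1.
  x = λ² - 6 - 6 = 1 - 12 ≡ 6; y = λ·(6 - 6) - 16 ≡ 1. → (6, 1)
3P: (6, 1) + (6, 16): same x and y₁ ≡ -y₂, so the sum is the point at infinity.
4P: the point at infinity + (6, 16) = (6, 16) (identity).
5P: tangent at (6, 16): λ = (3·6² + 9)/(2·16) ≡ 15/15. 15⁻¹ ≡ 8 (mod 17) since 15·8 = 120 ≡ 1, so λ ≡ 15·8 ≡ 1.
  x = λ² - 6 - 6 = 1 - 12 ≡ 6; y = λ·(6 - 6) - 16 ≡ 1. → (6, 1)
6P: (6, 1) + (6, 16): same x and y₁ ≡ -y₂, so the sum is the point at infinity.
7P: the point at infinity + (6, 16) = (6, 16) (identity).
8P: tangent at (6, 16): λ = (3·6² + 9)/(2·16) ≡ 15/15. 15⁻¹ ≡ 8 (mod 17), so λ ≡ 15·8 ≡ 1.
  x = λ² - 6 - 6 = 1 - 12 ≡ 6; y = λ·(6 - 6) - 16 ≡ 1. → (6, 1)
9P: (6, 1) + (6, 16): same x and y₁ ≡ -y₂, so the sum is the point at infinity.
10P: the point at infinity + (6, 16) = (6, 16) (identity).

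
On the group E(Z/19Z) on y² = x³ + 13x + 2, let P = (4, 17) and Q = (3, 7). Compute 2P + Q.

(2, 6)

First 2P:
Repeated addition: build up to 2P.
2P: tangent at (4, 17): λ = (3·4² + 13)/(2·17) ≡ 4/15. 15⁻¹ ≡ 14 (mod 19) since 15·14 = 210 ≡ 1, so λ ≡ 4·14 ≡ 18.
  x = λ² - 4 - 4 = 324 - 8 ≡ 12; y = λ·(4 - 12) - 17 ≡ 10. → (12, 10)
2P = (12, 10).
Finally 2P + Q:
(12, 10) + (3, 7). λ = (7 - 10)/(3 - 12) ≡ 16/10 mod 19. 10⁻¹ ≡ 2 (mod 19) since 10·2 = 20 ≡ 1, so λ ≡ 13.
  x = λ² - 12 - 3 = 169 - 15 ≡ 2; y = λ·(12 - 2) - 10 ≡ 6. → (2, 6)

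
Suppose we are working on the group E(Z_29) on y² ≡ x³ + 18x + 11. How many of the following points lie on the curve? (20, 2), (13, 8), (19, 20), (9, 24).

(20, 2): 2² ≡ 4, rhs ≡ 19 → off.
(13, 8): 8² ≡ 6, rhs ≡ 6 → on.
(19, 20): 20² ≡ 23, rhs ≡ 20 → off.
(9, 24): 24² ≡ 25, rhs ≡ 3 → off.

1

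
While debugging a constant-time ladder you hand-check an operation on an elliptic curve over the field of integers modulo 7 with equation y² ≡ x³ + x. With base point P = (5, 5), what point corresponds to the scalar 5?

Repeated addition: build up to 5P.
2P: tangent at (5, 5): λ = (3·5² + 1)/(2·5) ≡ 6/3. 3⁻¹ ≡ 5 (mod 7) since 3·5 = 15 ≡ 1, so λ ≡ 6·5 ≡ 2.
  x = λ² - 5 - 5 = 4 - 10 ≡ 1; y = λ·(5 - 1) - 5 ≡ 3. → (1, 3)
3P: (1, 3) + (5, 5). λ = (5 - 3)/(5 - 1) ≡ 2/4 mod 7. 4⁻¹ ≡ 2 (mod 7), so λ ≡ 4.
  x = λ² - 1 - 5 = 16 - 6 ≡ 3; y = λ·(1 - 3) - 3 ≡ 3. → (3, 3)
4P: (3, 3) + (5, 5). λ = (5 - 3)/(5 - 3) ≡ 2/2 mod 7. 2⁻¹ ≡ 4 (mod 7) since 2·4 = 8 ≡ 1, so λ ≡ 1.
  x = λ² - 3 - 5 = 1 - 8 ≡ 0; y = λ·(3 - 0) - 3 ≡ 0. → (0, 0)
5P: (0, 0) + (5, 5). λ = (5 - 0)/(5 - 0) ≡ 5/5 mod 7. 5⁻¹ ≡ 3 (mod 7), so λ ≡ 1.
  x = λ² - 0 - 5 = 1 - 5 ≡ 3; y = λ·(0 - 3) - 0 ≡ 4. → (3, 4)

(3, 4)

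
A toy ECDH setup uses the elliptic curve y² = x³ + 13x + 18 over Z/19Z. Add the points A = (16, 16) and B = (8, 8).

(15, 4)

(16, 16) + (8, 8). λ = (8 - 16)/(8 - 16) ≡ 11/11 mod 19. 11⁻¹ ≡ 7 (mod 19), so λ ≡ 1.
  x = λ² - 16 - 8 = 1 - 24 ≡ 15; y = λ·(16 - 15) - 16 ≡ 4. → (15, 4)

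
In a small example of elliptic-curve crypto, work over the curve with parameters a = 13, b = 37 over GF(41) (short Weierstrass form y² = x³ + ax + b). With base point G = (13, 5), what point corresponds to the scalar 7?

Double-and-add on 7 = (111)₂. Start with G = (13, 5) for the leading 1-bit.
double: tangent at (13, 5): λ = (3·13² + 13)/(2·5) ≡ 28/10. 10⁻¹ ≡ 37 (mod 41), so λ ≡ 28·37 ≡ 11.
  x = λ² - 13 - 13 = 121 - 26 ≡ 13; y = λ·(13 - 13) - 5 ≡ 36. → (13, 36)
add G: (13, 36) + (13, 5): same x and y₁ ≡ -y₂, so the sum is 𝒪.
double: 𝒪 + 𝒪 = 𝒪 (identity).
add G: 𝒪 + (13, 5) = (13, 5) (identity).

(13, 5)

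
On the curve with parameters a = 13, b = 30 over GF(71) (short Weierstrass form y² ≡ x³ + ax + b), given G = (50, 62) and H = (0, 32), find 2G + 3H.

First 2G:
Repeated addition: build up to 2G.
2G: tangent at (50, 62): λ = (3·50² + 13)/(2·62) ≡ 58/53. 53⁻¹ ≡ 67 (mod 71) since 53·67 = 3551 ≡ 1, so λ ≡ 58·67 ≡ 52.
  x = λ² - 50 - 50 = 2704 - 100 ≡ 48; y = λ·(50 - 48) - 62 ≡ 42. → (48, 42)
2G = (48, 42).
Next 3H:
Repeated addition: build up to 3H.
2H: tangent at (0, 32): λ = (3·0² + 13)/(2·32) ≡ 13/64. 64⁻¹ ≡ 10 (mod 71) since 64·10 = 640 ≡ 1, so λ ≡ 13·10 ≡ 59.
  x = λ² - 0 - 0 = 3481 - 0 ≡ 2; y = λ·(0 - 2) - 32 ≡ 63. → (2, 63)
3H: (2, 63) + (0, 32). λ = (32 - 63)/(0 - 2) ≡ 40/69 mod 71. 69⁻¹ ≡ 35 (mod 71), so λ ≡ 51.
  x = λ² - 2 - 0 = 2601 - 2 ≡ 43; y = λ·(2 - 43) - 63 ≡ 47. → (43, 47)
3H = (43, 47).
Finally 2G + 3H:
(48, 42) + (43, 47). λ = (47 - 42)/(43 - 48) ≡ 5/66 mod 71. 66⁻¹ ≡ 14 (mod 71), so λ ≡ 70.
  x = λ² - 48 - 43 = 4900 - 91 ≡ 52; y = λ·(48 - 52) - 42 ≡ 33. → (52, 33)

(52, 33)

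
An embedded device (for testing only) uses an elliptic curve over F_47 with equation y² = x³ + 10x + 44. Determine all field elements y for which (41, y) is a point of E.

x³ + 10x + 44 = 69375 ≡ 3 (mod 47).
Square roots of 3 mod 47: 12 and 35 (since 12² = 144 ≡ 3).

12, 35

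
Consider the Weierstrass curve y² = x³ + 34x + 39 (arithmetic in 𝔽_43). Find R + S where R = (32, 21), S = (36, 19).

(29, 42)

(32, 21) + (36, 19). λ = (19 - 21)/(36 - 32) ≡ 41/4 mod 43. 4⁻¹ ≡ 11 (mod 43), so λ ≡ 21.
  x = λ² - 32 - 36 = 441 - 68 ≡ 29; y = λ·(32 - 29) - 21 ≡ 42. → (29, 42)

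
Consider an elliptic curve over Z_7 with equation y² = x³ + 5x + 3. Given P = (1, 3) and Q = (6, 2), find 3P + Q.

First 3P:
Repeated addition: build up to 3P.
2P: tangent at (1, 3): λ = (3·1² + 5)/(2·3) ≡ 1/6. 6⁻¹ ≡ 6 (mod 7), so λ ≡ 1·6 ≡ 6.
  x = λ² - 1 - 1 = 36 - 2 ≡ 6; y = λ·(1 - 6) - 3 ≡ 2. → (6, 2)
3P: (6, 2) + (1, 3). λ = (3 - 2)/(1 - 6) ≡ 1/2 mod 7. 2⁻¹ ≡ 4 (mod 7) since 2·4 = 8 ≡ 1, so λ ≡ 4.
  x = λ² - 6 - 1 = 16 - 7 ≡ 2; y = λ·(6 - 2) - 2 ≡ 0. → (2, 0)
3P = (2, 0).
Finally 3P + Q:
(2, 0) + (6, 2). λ = (2 - 0)/(6 - 2) ≡ 2/4 mod 7. 4⁻¹ ≡ 2 (mod 7) since 4·2 = 8 ≡ 1, so λ ≡ 4.
  x = λ² - 2 - 6 = 16 - 8 ≡ 1; y = λ·(2 - 1) - 0 ≡ 4. → (1, 4)

(1, 4)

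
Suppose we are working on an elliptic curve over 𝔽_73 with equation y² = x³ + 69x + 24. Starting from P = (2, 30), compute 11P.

(48, 62)

Double-and-add on 11 = (1011)₂. Start with P = (2, 30) for the leading 1-bit.
double: tangent at (2, 30): λ = (3·2² + 69)/(2·30) ≡ 8/60. 60⁻¹ ≡ 28 (mod 73), so λ ≡ 8·28 ≡ 5.
  x = λ² - 2 - 2 = 25 - 4 ≡ 21; y = λ·(2 - 21) - 30 ≡ 21. → (21, 21)
double: tangent at (21, 21): λ = (3·21² + 69)/(2·21) ≡ 5/42. 42⁻¹ ≡ 40 (mod 73), so λ ≡ 5·40 ≡ 54.
  x = λ² - 21 - 21 = 2916 - 42 ≡ 27; y = λ·(21 - 27) - 21 ≡ 20. → (27, 20)
add P: (27, 20) + (2, 30). λ = (30 - 20)/(2 - 27) ≡ 10/48 mod 73. 48⁻¹ ≡ 35 (mod 73) since 48·35 = 1680 ≡ 1, so λ ≡ 58.
  x = λ² - 27 - 2 = 3364 - 29 ≡ 50; y = λ·(27 - 50) - 20 ≡ 33. → (50, 33)
double: tangent at (50, 33): λ = (3·50² + 69)/(2·33) ≡ 50/66. 66⁻¹ ≡ 52 (mod 73), so λ ≡ 50·52 ≡ 45.
  x = λ² - 50 - 50 = 2025 - 100 ≡ 27; y = λ·(50 - 27) - 33 ≡ 53. → (27, 53)
add P: (27, 53) + (2, 30). λ = (30 - 53)/(2 - 27) ≡ 50/48 mod 73. 48⁻¹ ≡ 35 (mod 73) since 48·35 = 1680 ≡ 1, so λ ≡ 71.
  x = λ² - 27 - 2 = 5041 - 29 ≡ 48; y = λ·(27 - 48) - 53 ≡ 62. → (48, 62)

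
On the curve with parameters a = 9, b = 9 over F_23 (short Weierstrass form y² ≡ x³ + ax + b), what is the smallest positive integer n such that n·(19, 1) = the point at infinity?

2P: tangent at (19, 1): λ = (3·19² + 9)/(2·1) ≡ 11/2. 2⁻¹ ≡ 12 (mod 23) since 2·12 = 24 ≡ 1, so λ ≡ 11·12 ≡ 17.
  x = λ² - 19 - 19 = 289 - 38 ≡ 21; y = λ·(19 - 21) - 1 ≡ 11. → (21, 11)
3P: (21, 11) + (19, 1). λ = (1 - 11)/(19 - 21) ≡ 13/21 mod 23. 21⁻¹ ≡ 11 (mod 23) since 21·11 = 231 ≡ 1, so λ ≡ 5.
  x = λ² - 21 - 19 = 25 - 40 ≡ 8; y = λ·(21 - 8) - 11 ≡ 8. → (8, 8)
4P: (8, 8) + (19, 1). λ = (1 - 8)/(19 - 8) ≡ 16/11 mod 23. 11⁻¹ ≡ 21 (mod 23) since 11·21 = 231 ≡ 1, so λ ≡ 14.
  x = λ² - 8 - 19 = 196 - 27 ≡ 8; y = λ·(8 - 8) - 8 ≡ 15. → (8, 15)
5P: (8, 15) + (19, 1). λ = (1 - 15)/(19 - 8) ≡ 9/11 mod 23. 11⁻¹ ≡ 21 (mod 23), so λ ≡ 5.
  x = λ² - 8 - 19 = 25 - 27 ≡ 21; y = λ·(8 - 21) - 15 ≡ 12. → (21, 12)
6P: (21, 12) + (19, 1). λ = (1 - 12)/(19 - 21) ≡ 12/21 mod 23. 21⁻¹ ≡ 11 (mod 23), so λ ≡ 17.
  x = λ² - 21 - 19 = 289 - 40 ≡ 19; y = λ·(21 - 19) - 12 ≡ 22. → (19, 22)
7P: (19, 22) + (19, 1): same x and y₁ ≡ -y₂, so the sum is the point at infinity.
7P = the point at infinity, so the order is 7.

7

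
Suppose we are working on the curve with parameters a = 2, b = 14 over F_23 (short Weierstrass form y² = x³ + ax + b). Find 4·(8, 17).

(9, 5)

Write P = (8, 17).
Double-and-add on 4 = (100)₂. Start with P = (8, 17) for the leading 1-bit.
double: tangent at (8, 17): λ = (3·8² + 2)/(2·17) ≡ 10/11. 11⁻¹ ≡ 21 (mod 23) since 11·21 = 231 ≡ 1, so λ ≡ 10·21 ≡ 3.
  x = λ² - 8 - 8 = 9 - 16 ≡ 16; y = λ·(8 - 16) - 17 ≡ 5. → (16, 5)
double: tangent at (16, 5): λ = (3·16² + 2)/(2·5) ≡ 11/10. 10⁻¹ ≡ 7 (mod 23), so λ ≡ 11·7 ≡ 8.
  x = λ² - 16 - 16 = 64 - 32 ≡ 9; y = λ·(16 - 9) - 5 ≡ 5. → (9, 5)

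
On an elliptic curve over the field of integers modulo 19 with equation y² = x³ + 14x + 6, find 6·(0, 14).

(5, 7)

Write G = (0, 14).
Double-and-add on 6 = (110)₂. Start with G = (0, 14) for the leading 1-bit.
double: tangent at (0, 14): λ = (3·0² + 14)/(2·14) ≡ 14/9. 9⁻¹ ≡ 17 (mod 19) since 9·17 = 153 ≡ 1, so λ ≡ 14·17 ≡ 10.
  x = λ² - 0 - 0 = 100 - 0 ≡ 5; y = λ·(0 - 5) - 14 ≡ 12. → (5, 12)
add G: (5, 12) + (0, 14). λ = (14 - 12)/(0 - 5) ≡ 2/14 mod 19. 14⁻¹ ≡ 15 (mod 19) since 14·15 = 210 ≡ 1, so λ ≡ 11.
  x = λ² - 5 - 0 = 121 - 5 ≡ 2; y = λ·(5 - 2) - 12 ≡ 2. → (2, 2)
double: tangent at (2, 2): λ = (3·2² + 14)/(2·2) ≡ 7/4. 4⁻¹ ≡ 5 (mod 19) since 4·5 = 20 ≡ 1, so λ ≡ 7·5 ≡ 16.
  x = λ² - 2 - 2 = 256 - 4 ≡ 5; y = λ·(2 - 5) - 2 ≡ 7. → (5, 7)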